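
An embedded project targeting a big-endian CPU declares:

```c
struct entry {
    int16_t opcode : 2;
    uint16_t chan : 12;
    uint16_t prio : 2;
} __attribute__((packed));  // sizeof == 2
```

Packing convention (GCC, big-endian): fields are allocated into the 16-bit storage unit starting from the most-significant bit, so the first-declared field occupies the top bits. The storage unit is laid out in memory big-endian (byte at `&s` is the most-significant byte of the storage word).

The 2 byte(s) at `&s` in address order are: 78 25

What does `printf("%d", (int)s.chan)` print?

[0]=0x78 [1]=0x25 (big-endian) → word 0x7825
opcode:2 @ bit 14 → (0x7825>>14)&0x3 = 0x1
chan:12 @ bit 2 → (0x7825>>2)&0xfff = 0xe09  ←
prio:2 @ bit 0 → (0x7825>>0)&0x3 = 0x1

3593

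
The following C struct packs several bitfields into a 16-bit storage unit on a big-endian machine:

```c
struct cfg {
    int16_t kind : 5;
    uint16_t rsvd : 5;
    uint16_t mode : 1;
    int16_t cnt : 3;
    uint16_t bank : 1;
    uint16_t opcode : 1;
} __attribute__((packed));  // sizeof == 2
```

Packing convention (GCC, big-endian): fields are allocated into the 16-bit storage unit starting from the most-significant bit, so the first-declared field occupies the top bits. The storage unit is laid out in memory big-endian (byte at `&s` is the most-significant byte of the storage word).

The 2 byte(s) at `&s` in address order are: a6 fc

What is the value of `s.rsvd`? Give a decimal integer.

27

[0]=0xa6 [1]=0xfc (big-endian) → word 0xa6fc
kind [11+:5] = (word>>11) & 0x1f = 20
rsvd [6+:5] = (word>>6) & 0x1f = 27  ←
mode [5+:1] = (word>>5) & 0x1 = 1
cnt [2+:3] = (word>>2) & 0x7 = 7
bank [1+:1] = (word>>1) & 0x1 = 0
opcode [0+:1] = (word>>0) & 0x1 = 0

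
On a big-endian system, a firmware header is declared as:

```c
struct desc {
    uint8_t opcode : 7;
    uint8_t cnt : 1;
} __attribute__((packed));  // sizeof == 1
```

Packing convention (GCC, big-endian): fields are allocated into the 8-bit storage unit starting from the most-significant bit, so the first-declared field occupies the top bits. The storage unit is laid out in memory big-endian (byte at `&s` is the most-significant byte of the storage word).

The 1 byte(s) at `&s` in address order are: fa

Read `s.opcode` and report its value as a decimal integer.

[0]=0xfa (big-endian) → word 0xfa
opcode [1+:7] = (word>>1) & 0x7f = 125  ←
cnt [0+:1] = (word>>0) & 0x1 = 0

125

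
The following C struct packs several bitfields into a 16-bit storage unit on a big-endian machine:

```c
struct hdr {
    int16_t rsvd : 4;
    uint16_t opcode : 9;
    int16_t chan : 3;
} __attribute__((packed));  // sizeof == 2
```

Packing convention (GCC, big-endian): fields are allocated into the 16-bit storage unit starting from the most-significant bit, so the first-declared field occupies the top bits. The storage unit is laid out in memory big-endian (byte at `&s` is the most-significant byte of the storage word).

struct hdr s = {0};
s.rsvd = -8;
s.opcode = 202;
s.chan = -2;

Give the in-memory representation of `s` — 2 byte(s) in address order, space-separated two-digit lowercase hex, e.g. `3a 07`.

86 56

rsvd (4b) val=-8 bits=0x8 at bit 12: 0x8000
opcode (9b) val=202 bits=0xca at bit 3: 0x8650
chan (3b) val=-2 bits=0x6 at bit 0: 0x8656
word = 0x8656 → big-endian bytes:
  [0]=0x86  [1]=0x56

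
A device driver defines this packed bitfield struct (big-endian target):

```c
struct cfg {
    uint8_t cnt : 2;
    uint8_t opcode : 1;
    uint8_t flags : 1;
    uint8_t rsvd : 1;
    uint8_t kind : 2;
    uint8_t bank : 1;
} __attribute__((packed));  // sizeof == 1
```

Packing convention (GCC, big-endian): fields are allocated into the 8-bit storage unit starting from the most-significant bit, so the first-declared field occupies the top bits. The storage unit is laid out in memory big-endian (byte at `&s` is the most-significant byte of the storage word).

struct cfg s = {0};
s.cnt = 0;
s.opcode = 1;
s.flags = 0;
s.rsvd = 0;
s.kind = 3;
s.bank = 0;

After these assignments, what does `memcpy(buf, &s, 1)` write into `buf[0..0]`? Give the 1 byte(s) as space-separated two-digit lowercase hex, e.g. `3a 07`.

cnt (2b) val=0 bits=0x0 at bit 6: 0x00
opcode (1b) val=1 bits=0x1 at bit 5: 0x20
flags (1b) val=0 bits=0x0 at bit 4: 0x20
rsvd (1b) val=0 bits=0x0 at bit 3: 0x20
kind (2b) val=3 bits=0x3 at bit 1: 0x26
bank (1b) val=0 bits=0x0 at bit 0: 0x26
word = 0x26 → big-endian bytes:
  [0]=0x26

26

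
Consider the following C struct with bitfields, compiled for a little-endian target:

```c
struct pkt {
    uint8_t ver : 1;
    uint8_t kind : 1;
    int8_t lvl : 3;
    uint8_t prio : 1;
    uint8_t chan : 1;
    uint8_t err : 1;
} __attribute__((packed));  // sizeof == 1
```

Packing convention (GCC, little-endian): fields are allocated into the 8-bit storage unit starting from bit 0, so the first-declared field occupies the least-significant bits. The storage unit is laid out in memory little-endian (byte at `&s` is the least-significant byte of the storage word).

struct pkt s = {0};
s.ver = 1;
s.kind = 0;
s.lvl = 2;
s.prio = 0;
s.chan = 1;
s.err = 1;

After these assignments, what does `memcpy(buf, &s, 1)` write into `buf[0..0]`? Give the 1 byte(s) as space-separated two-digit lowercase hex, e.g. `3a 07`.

[0+:1] ver=1 & 0x1 = 0x1; word=0x01
[1+:1] kind=0 & 0x1 = 0x0; word=0x01
[2+:3] lvl=2 & 0x7 = 0x2; word=0x09
[5+:1] prio=0 & 0x1 = 0x0; word=0x09
[6+:1] chan=1 & 0x1 = 0x1; word=0x49
[7+:1] err=1 & 0x1 = 0x1; word=0xc9
word = 0xc9 → little-endian bytes:
  [0]=0xc9

c9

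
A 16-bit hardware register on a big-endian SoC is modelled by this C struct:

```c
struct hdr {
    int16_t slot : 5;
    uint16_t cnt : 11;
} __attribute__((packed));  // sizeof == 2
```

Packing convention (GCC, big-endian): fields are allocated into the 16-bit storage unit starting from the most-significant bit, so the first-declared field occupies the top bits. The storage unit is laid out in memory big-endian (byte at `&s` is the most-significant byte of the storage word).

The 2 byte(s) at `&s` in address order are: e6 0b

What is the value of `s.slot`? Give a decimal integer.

[0]=0xe6 [1]=0x0b (big-endian) → word 0xe60b
slot:5 @ bit 11 → (0xe60b>>11)&0x1f = 0x1c  ←
cnt:11 @ bit 0 → (0xe60b>>0)&0x7ff = 0x60b
slot signed 5b, MSB=1: 28 - 32 = -4

-4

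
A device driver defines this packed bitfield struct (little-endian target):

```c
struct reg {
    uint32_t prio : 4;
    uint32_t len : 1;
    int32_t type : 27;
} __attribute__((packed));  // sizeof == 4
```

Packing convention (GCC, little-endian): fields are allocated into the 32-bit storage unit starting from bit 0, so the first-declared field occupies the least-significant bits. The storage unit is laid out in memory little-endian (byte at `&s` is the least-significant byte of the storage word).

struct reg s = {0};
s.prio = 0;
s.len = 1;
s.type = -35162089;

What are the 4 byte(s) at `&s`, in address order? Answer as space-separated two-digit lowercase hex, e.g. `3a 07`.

f0 02 ef bc

[0+:4] prio=0 & 0xf = 0x0; word=0x00000000
[4+:1] len=1 & 0x1 = 0x1; word=0x00000010
[5+:27] type=-35162089 & 0x7ffffff = 0x5e77817; word=0xbcef02f0
word = 0xbcef02f0 → little-endian bytes:
  [0]=0xf0  [1]=0x02  [2]=0xef  [3]=0xbc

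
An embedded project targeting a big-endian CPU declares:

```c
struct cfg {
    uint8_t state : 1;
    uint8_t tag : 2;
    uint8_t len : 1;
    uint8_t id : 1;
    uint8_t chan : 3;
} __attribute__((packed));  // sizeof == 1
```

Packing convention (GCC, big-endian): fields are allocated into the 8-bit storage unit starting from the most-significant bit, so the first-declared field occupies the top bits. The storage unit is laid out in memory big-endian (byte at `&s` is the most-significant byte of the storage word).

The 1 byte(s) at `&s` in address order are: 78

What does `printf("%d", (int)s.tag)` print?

[0]=0x78 (big-endian) → word 0x78
state:1 @ bit 7 → (0x78>>7)&0x1 = 0x0
tag:2 @ bit 5 → (0x78>>5)&0x3 = 0x3  ←
len:1 @ bit 4 → (0x78>>4)&0x1 = 0x1
id:1 @ bit 3 → (0x78>>3)&0x1 = 0x1
chan:3 @ bit 0 → (0x78>>0)&0x7 = 0x0

3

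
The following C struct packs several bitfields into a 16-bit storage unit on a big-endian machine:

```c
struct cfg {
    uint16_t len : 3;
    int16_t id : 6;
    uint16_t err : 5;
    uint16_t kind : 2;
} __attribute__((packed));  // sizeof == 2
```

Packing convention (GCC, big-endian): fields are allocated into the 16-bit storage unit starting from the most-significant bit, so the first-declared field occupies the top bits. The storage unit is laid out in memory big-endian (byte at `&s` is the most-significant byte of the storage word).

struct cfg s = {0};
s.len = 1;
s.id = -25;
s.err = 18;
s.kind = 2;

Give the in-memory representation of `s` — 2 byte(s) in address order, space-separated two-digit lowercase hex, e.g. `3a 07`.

33 ca

[13+:3] len=1 & 0x7 = 0x1; word=0x2000
[7+:6] id=-25 & 0x3f = 0x27; word=0x3380
[2+:5] err=18 & 0x1f = 0x12; word=0x33c8
[0+:2] kind=2 & 0x3 = 0x2; word=0x33ca
word = 0x33ca → big-endian bytes:
  [0]=0x33  [1]=0xca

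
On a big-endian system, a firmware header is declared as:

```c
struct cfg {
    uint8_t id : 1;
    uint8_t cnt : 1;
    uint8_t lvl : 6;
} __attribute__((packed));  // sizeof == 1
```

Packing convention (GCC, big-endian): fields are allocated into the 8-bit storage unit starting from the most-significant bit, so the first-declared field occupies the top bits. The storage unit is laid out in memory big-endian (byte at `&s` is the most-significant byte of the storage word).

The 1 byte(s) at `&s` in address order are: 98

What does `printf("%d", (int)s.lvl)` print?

[0]=0x98 (big-endian) → word 0x98
id:1 @ bit 7 → (0x98>>7)&0x1 = 0x1
cnt:1 @ bit 6 → (0x98>>6)&0x1 = 0x0
lvl:6 @ bit 0 → (0x98>>0)&0x3f = 0x18  ←

24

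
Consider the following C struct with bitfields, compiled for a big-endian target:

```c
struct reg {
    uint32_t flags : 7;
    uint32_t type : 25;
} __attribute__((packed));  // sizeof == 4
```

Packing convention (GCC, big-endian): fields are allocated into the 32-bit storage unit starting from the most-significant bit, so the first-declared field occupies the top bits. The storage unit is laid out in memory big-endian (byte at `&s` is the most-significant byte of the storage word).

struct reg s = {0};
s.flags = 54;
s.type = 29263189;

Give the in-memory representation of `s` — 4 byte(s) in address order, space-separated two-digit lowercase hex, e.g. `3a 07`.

flags (7b) val=54 bits=0x36 at bit 25: 0x6c000000
type (25b) val=29263189 bits=0x1be8555 at bit 0: 0x6dbe8555
word = 0x6dbe8555 → big-endian bytes:
  [0]=0x6d  [1]=0xbe  [2]=0x85  [3]=0x55

6d be 85 55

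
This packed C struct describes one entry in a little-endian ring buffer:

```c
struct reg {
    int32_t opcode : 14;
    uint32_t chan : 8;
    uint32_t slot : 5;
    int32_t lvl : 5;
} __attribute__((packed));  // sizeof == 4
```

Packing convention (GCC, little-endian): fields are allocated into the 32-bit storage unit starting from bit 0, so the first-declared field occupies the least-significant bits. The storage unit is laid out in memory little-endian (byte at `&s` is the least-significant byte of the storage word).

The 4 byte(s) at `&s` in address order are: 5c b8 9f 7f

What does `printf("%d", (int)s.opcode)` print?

[0]=0x5c [1]=0xb8 [2]=0x9f [3]=0x7f (little-endian) → word 0x7f9fb85c
opcode [0+:14] = (word>>0) & 0x3fff = 14428  ←
chan [14+:8] = (word>>14) & 0xff = 126
slot [22+:5] = (word>>22) & 0x1f = 30
lvl [27+:5] = (word>>27) & 0x1f = 15
opcode signed 14b, MSB=1: 14428 - 16384 = -1956

-1956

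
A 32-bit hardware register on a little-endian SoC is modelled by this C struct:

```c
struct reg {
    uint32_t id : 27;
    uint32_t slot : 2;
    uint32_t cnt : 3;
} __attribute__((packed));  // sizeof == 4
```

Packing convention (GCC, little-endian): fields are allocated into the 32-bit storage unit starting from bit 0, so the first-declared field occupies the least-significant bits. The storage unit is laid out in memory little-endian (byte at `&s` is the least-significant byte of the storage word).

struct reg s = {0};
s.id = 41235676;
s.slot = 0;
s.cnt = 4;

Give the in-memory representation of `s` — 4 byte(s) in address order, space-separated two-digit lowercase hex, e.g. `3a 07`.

dc 34 75 82

id:27 = 41235676 → 0x27534dc << 0 → word 0x027534dc
slot:2 = 0 → 0x0 << 27 → word 0x027534dc
cnt:3 = 4 → 0x4 << 29 → word 0x827534dc
word = 0x827534dc → little-endian bytes:
  [0]=0xdc  [1]=0x34  [2]=0x75  [3]=0x82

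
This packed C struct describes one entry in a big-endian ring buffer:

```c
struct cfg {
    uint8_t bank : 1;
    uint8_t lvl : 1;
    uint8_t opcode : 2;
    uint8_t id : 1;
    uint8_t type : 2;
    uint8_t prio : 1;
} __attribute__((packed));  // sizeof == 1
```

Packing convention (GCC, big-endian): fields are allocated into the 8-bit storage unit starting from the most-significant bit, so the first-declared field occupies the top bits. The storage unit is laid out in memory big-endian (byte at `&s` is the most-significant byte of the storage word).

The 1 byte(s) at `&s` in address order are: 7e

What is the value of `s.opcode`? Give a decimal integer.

[0]=0x7e (big-endian) → word 0x7e
bank [7+:1] = (word>>7) & 0x1 = 0
lvl [6+:1] = (word>>6) & 0x1 = 1
opcode [4+:2] = (word>>4) & 0x3 = 3  ←
id [3+:1] = (word>>3) & 0x1 = 1
type [1+:2] = (word>>1) & 0x3 = 3
prio [0+:1] = (word>>0) & 0x1 = 0

3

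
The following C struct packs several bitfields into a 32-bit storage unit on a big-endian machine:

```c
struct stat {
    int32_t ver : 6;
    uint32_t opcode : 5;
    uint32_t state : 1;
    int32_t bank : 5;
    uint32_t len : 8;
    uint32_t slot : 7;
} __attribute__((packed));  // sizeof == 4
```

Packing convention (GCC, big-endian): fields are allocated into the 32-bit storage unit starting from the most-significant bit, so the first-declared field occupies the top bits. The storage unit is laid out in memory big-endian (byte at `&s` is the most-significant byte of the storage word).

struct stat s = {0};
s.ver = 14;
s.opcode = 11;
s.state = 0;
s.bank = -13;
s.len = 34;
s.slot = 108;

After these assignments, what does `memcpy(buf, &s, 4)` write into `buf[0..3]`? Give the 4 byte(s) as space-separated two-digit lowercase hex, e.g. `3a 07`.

39 69 91 6c

ver:6 = 14 → 0xe << 26 → word 0x38000000
opcode:5 = 11 → 0xb << 21 → word 0x39600000
state:1 = 0 → 0x0 << 20 → word 0x39600000
bank:5 = -13 → 0x13 << 15 → word 0x39698000
len:8 = 34 → 0x22 << 7 → word 0x39699100
slot:7 = 108 → 0x6c << 0 → word 0x3969916c
word = 0x3969916c → big-endian bytes:
  [0]=0x39  [1]=0x69  [2]=0x91  [3]=0x6c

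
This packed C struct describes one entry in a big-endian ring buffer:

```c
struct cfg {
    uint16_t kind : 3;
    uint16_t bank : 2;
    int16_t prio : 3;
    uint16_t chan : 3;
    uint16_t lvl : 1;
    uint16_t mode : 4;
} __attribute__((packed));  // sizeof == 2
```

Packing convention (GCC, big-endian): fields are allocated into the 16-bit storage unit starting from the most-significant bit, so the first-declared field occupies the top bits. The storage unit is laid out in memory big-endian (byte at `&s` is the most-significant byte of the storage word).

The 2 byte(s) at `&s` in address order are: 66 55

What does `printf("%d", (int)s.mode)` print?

5

[0]=0x66 [1]=0x55 (big-endian) → word 0x6655
kind:3 @ bit 13 → (0x6655>>13)&0x7 = 0x3
bank:2 @ bit 11 → (0x6655>>11)&0x3 = 0x0
prio:3 @ bit 8 → (0x6655>>8)&0x7 = 0x6
chan:3 @ bit 5 → (0x6655>>5)&0x7 = 0x2
lvl:1 @ bit 4 → (0x6655>>4)&0x1 = 0x1
mode:4 @ bit 0 → (0x6655>>0)&0xf = 0x5  ←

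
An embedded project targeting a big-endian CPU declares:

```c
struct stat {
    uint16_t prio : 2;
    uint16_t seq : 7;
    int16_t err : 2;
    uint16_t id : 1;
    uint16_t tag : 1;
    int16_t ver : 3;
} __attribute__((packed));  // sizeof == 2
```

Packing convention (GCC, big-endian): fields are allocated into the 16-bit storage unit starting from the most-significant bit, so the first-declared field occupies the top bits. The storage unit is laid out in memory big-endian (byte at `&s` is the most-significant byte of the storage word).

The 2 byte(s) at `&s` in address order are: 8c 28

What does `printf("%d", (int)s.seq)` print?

24

[0]=0x8c [1]=0x28 (big-endian) → word 0x8c28
prio:2 @ bit 14 → (0x8c28>>14)&0x3 = 0x2
seq:7 @ bit 7 → (0x8c28>>7)&0x7f = 0x18  ←
err:2 @ bit 5 → (0x8c28>>5)&0x3 = 0x1
id:1 @ bit 4 → (0x8c28>>4)&0x1 = 0x0
tag:1 @ bit 3 → (0x8c28>>3)&0x1 = 0x1
ver:3 @ bit 0 → (0x8c28>>0)&0x7 = 0x0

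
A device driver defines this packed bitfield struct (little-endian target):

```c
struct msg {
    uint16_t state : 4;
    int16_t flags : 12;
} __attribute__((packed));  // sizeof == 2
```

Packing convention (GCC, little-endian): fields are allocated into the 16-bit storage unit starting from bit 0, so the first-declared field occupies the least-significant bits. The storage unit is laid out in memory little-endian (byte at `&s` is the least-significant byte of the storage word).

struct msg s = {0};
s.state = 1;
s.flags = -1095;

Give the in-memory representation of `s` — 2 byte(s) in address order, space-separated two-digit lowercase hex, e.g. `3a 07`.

state (4b) val=1 bits=0x1 at bit 0: 0x0001
flags (12b) val=-1095 bits=0xbb9 at bit 4: 0xbb91
word = 0xbb91 → little-endian bytes:
  [0]=0x91  [1]=0xbb

91 bb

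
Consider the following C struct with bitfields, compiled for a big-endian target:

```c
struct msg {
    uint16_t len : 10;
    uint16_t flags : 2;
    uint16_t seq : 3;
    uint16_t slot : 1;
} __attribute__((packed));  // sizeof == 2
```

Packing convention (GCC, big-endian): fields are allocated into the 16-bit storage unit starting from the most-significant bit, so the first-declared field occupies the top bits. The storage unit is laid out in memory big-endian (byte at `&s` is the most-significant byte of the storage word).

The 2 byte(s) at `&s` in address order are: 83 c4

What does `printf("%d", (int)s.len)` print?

527

[0]=0x83 [1]=0xc4 (big-endian) → word 0x83c4
len [6+:10] = (word>>6) & 0x3ff = 527  ←
flags [4+:2] = (word>>4) & 0x3 = 0
seq [1+:3] = (word>>1) & 0x7 = 2
slot [0+:1] = (word>>0) & 0x1 = 0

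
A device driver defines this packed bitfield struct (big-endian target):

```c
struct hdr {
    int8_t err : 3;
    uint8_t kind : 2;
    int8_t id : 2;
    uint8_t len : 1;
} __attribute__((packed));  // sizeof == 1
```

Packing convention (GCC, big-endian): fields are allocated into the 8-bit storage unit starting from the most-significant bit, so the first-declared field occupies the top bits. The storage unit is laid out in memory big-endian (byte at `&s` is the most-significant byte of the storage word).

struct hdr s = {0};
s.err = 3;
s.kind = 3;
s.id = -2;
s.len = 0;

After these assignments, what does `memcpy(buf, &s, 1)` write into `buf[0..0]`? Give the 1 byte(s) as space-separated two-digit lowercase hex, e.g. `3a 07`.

7c

err:3 = 3 → 0x3 << 5 → word 0x60
kind:2 = 3 → 0x3 << 3 → word 0x78
id:2 = -2 → 0x2 << 1 → word 0x7c
len:1 = 0 → 0x0 << 0 → word 0x7c
word = 0x7c → big-endian bytes:
  [0]=0x7c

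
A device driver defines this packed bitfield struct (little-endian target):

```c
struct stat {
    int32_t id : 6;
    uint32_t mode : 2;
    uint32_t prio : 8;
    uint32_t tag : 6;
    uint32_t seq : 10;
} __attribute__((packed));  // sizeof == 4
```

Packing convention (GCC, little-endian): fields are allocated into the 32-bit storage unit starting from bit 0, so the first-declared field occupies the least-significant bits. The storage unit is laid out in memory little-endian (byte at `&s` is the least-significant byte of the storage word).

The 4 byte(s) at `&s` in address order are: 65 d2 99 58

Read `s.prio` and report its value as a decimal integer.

210

[0]=0x65 [1]=0xd2 [2]=0x99 [3]=0x58 (little-endian) → word 0x5899d265
id:6 @ bit 0 → (0x5899d265>>0)&0x3f = 0x25
mode:2 @ bit 6 → (0x5899d265>>6)&0x3 = 0x1
prio:8 @ bit 8 → (0x5899d265>>8)&0xff = 0xd2  ←
tag:6 @ bit 16 → (0x5899d265>>16)&0x3f = 0x19
seq:10 @ bit 22 → (0x5899d265>>22)&0x3ff = 0x162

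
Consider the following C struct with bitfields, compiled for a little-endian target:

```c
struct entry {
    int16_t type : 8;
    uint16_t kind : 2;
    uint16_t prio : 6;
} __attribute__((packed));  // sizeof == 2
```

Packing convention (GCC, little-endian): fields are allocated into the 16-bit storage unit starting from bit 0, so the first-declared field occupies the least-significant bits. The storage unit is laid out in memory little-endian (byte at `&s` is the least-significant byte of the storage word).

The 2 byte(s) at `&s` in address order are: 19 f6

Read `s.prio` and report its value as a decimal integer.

[0]=0x19 [1]=0xf6 (little-endian) → word 0xf619
type [0+:8] = (word>>0) & 0xff = 25
kind [8+:2] = (word>>8) & 0x3 = 2
prio [10+:6] = (word>>10) & 0x3f = 61  ←

61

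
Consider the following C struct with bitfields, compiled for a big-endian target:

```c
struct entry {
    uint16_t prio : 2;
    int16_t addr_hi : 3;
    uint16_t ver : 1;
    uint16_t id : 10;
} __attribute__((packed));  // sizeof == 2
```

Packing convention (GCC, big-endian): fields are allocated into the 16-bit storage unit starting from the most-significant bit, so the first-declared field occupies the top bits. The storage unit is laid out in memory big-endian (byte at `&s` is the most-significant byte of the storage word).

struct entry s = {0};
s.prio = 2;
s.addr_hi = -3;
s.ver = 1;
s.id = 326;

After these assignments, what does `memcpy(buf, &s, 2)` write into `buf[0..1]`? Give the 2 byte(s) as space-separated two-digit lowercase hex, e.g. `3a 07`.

ad 46

prio:2 = 2 → 0x2 << 14 → word 0x8000
addr_hi:3 = -3 → 0x5 << 11 → word 0xa800
ver:1 = 1 → 0x1 << 10 → word 0xac00
id:10 = 326 → 0x146 << 0 → word 0xad46
word = 0xad46 → big-endian bytes:
  [0]=0xad  [1]=0x46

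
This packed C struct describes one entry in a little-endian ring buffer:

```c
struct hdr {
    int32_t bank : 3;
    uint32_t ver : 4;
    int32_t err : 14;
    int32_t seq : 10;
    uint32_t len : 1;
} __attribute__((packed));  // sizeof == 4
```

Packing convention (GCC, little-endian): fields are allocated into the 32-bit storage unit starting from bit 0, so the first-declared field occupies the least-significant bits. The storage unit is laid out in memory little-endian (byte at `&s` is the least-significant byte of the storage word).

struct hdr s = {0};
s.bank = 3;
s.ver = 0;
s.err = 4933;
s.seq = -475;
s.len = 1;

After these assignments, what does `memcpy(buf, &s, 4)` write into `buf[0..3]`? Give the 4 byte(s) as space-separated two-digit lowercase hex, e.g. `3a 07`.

bank (3b) val=3 bits=0x3 at bit 0: 0x00000003
ver (4b) val=0 bits=0x0 at bit 3: 0x00000003
err (14b) val=4933 bits=0x1345 at bit 7: 0x0009a283
seq (10b) val=-475 bits=0x225 at bit 21: 0x44a9a283
len (1b) val=1 bits=0x1 at bit 31: 0xc4a9a283
word = 0xc4a9a283 → little-endian bytes:
  [0]=0x83  [1]=0xa2  [2]=0xa9  [3]=0xc4

83 a2 a9 c4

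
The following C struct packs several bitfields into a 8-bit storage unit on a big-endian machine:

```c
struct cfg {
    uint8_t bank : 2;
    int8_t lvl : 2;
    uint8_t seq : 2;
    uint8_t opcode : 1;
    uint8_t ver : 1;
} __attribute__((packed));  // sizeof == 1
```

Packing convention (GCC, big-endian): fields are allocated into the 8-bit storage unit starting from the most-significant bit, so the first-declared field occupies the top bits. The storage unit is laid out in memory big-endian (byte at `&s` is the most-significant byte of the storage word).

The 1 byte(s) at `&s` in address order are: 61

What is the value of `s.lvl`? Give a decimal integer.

-2

[0]=0x61 (big-endian) → word 0x61
bank:2 @ bit 6 → (0x61>>6)&0x3 = 0x1
lvl:2 @ bit 4 → (0x61>>4)&0x3 = 0x2  ←
seq:2 @ bit 2 → (0x61>>2)&0x3 = 0x0
opcode:1 @ bit 1 → (0x61>>1)&0x1 = 0x0
ver:1 @ bit 0 → (0x61>>0)&0x1 = 0x1
lvl signed 2b, MSB=1: 2 - 4 = -2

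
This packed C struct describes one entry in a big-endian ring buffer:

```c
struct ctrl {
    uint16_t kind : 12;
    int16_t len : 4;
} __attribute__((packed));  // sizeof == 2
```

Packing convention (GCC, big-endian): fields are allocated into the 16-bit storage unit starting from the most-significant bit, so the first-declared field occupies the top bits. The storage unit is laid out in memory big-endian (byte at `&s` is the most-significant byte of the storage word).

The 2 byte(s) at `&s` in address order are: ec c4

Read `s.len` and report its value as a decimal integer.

[0]=0xec [1]=0xc4 (big-endian) → word 0xecc4
kind [4+:12] = (word>>4) & 0xfff = 3788
len [0+:4] = (word>>0) & 0xf = 4  ←
len signed 4b, MSB=0: value = 4

4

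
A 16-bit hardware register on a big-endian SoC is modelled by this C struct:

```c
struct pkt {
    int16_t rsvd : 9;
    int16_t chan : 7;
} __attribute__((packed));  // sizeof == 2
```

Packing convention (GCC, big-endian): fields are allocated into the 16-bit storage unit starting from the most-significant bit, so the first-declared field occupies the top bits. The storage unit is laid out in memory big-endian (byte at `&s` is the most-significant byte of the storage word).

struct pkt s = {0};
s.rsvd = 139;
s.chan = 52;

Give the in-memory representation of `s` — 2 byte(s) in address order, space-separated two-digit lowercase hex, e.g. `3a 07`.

45 b4

rsvd (9b) val=139 bits=0x8b at bit 7: 0x4580
chan (7b) val=52 bits=0x34 at bit 0: 0x45b4
word = 0x45b4 → big-endian bytes:
  [0]=0x45  [1]=0xb4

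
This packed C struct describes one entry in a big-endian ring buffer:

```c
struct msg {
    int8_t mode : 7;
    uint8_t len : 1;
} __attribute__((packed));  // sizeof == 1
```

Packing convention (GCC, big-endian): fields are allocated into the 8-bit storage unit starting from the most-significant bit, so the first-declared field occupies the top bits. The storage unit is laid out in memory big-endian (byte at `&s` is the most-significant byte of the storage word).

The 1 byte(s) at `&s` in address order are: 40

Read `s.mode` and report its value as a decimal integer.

[0]=0x40 (big-endian) → word 0x40
mode [1+:7] = (word>>1) & 0x7f = 32  ←
len [0+:1] = (word>>0) & 0x1 = 0
mode signed 7b, MSB=0: value = 32

32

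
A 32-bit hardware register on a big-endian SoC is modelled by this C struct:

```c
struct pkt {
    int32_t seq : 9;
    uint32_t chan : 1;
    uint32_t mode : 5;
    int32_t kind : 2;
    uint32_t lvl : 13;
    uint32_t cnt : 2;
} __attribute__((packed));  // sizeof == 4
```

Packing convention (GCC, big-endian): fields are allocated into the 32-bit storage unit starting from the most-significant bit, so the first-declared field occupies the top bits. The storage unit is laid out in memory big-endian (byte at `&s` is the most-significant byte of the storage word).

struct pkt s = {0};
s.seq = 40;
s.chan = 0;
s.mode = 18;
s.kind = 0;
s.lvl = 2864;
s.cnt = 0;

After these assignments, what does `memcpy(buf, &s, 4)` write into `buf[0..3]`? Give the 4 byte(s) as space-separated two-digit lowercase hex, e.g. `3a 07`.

14 24 2c c0

seq (9b) val=40 bits=0x28 at bit 23: 0x14000000
chan (1b) val=0 bits=0x0 at bit 22: 0x14000000
mode (5b) val=18 bits=0x12 at bit 17: 0x14240000
kind (2b) val=0 bits=0x0 at bit 15: 0x14240000
lvl (13b) val=2864 bits=0xb30 at bit 2: 0x14242cc0
cnt (2b) val=0 bits=0x0 at bit 0: 0x14242cc0
word = 0x14242cc0 → big-endian bytes:
  [0]=0x14  [1]=0x24  [2]=0x2c  [3]=0xc0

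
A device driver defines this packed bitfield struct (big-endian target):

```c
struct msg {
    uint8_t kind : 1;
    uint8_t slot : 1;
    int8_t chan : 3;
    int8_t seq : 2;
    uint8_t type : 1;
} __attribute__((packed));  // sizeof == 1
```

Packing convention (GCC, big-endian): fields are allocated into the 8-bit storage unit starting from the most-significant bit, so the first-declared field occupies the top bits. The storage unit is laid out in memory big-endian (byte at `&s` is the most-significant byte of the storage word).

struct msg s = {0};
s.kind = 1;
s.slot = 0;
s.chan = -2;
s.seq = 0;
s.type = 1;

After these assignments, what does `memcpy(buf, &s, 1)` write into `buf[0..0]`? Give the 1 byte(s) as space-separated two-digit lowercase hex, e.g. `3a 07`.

[7+:1] kind=1 & 0x1 = 0x1; word=0x80
[6+:1] slot=0 & 0x1 = 0x0; word=0x80
[3+:3] chan=-2 & 0x7 = 0x6; word=0xb0
[1+:2] seq=0 & 0x3 = 0x0; word=0xb0
[0+:1] type=1 & 0x1 = 0x1; word=0xb1
word = 0xb1 → big-endian bytes:
  [0]=0xb1

b1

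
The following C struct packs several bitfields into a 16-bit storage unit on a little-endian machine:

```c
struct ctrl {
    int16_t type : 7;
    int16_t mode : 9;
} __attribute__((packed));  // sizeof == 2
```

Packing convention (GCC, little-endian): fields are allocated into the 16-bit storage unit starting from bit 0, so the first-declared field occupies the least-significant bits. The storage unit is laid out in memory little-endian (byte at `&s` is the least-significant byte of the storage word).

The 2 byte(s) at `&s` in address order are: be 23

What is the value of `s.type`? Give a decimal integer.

62

[0]=0xbe [1]=0x23 (little-endian) → word 0x23be
type:7 @ bit 0 → (0x23be>>0)&0x7f = 0x3e  ←
mode:9 @ bit 7 → (0x23be>>7)&0x1ff = 0x47
type signed 7b, MSB=0: value = 62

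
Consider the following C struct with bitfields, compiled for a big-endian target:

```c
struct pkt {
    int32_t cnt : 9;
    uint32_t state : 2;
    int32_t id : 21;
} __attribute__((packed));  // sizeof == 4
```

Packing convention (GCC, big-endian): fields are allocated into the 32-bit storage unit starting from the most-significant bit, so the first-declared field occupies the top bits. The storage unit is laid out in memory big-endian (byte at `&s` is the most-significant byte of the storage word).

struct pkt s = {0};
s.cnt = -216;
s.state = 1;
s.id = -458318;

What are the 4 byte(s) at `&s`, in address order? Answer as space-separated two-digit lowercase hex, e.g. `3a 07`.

94 39 01 b2

cnt (9b) val=-216 bits=0x128 at bit 23: 0x94000000
state (2b) val=1 bits=0x1 at bit 21: 0x94200000
id (21b) val=-458318 bits=0x1901b2 at bit 0: 0x943901b2
word = 0x943901b2 → big-endian bytes:
  [0]=0x94  [1]=0x39  [2]=0x01  [3]=0xb2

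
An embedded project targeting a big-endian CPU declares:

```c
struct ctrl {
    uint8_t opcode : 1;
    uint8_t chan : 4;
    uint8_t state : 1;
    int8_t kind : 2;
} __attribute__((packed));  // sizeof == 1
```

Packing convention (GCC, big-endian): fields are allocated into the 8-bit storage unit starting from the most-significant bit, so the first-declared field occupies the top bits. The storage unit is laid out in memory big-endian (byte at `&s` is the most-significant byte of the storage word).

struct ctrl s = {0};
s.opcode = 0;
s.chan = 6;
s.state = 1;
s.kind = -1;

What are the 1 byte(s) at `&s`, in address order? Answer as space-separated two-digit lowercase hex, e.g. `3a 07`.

opcode:1 = 0 → 0x0 << 7 → word 0x00
chan:4 = 6 → 0x6 << 3 → word 0x30
state:1 = 1 → 0x1 << 2 → word 0x34
kind:2 = -1 → 0x3 << 0 → word 0x37
word = 0x37 → big-endian bytes:
  [0]=0x37

37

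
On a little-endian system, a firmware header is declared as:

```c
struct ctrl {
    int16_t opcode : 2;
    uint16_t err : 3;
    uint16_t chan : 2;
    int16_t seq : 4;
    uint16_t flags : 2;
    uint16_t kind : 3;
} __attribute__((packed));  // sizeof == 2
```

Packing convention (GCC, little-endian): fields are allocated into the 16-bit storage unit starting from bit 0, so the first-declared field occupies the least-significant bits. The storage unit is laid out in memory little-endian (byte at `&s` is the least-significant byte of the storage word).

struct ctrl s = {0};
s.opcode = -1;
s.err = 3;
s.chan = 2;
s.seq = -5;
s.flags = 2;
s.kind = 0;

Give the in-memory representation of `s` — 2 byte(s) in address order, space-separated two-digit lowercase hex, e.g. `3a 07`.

cf 15

opcode (2b) val=-1 bits=0x3 at bit 0: 0x0003
err (3b) val=3 bits=0x3 at bit 2: 0x000f
chan (2b) val=2 bits=0x2 at bit 5: 0x004f
seq (4b) val=-5 bits=0xb at bit 7: 0x05cf
flags (2b) val=2 bits=0x2 at bit 11: 0x15cf
kind (3b) val=0 bits=0x0 at bit 13: 0x15cf
word = 0x15cf → little-endian bytes:
  [0]=0xcf  [1]=0x15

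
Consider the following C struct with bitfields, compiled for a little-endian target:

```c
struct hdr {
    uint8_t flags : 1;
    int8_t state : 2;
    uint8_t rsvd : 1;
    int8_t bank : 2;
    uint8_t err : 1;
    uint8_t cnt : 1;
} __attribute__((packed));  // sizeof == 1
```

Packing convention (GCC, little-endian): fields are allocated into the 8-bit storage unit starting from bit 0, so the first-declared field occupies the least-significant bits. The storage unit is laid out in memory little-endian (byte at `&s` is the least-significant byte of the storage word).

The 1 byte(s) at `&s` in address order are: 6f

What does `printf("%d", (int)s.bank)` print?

-2

[0]=0x6f (little-endian) → word 0x6f
flags [0+:1] = (word>>0) & 0x1 = 1
state [1+:2] = (word>>1) & 0x3 = 3
rsvd [3+:1] = (word>>3) & 0x1 = 1
bank [4+:2] = (word>>4) & 0x3 = 2  ←
err [6+:1] = (word>>6) & 0x1 = 1
cnt [7+:1] = (word>>7) & 0x1 = 0
bank signed 2b, MSB=1: 2 - 4 = -2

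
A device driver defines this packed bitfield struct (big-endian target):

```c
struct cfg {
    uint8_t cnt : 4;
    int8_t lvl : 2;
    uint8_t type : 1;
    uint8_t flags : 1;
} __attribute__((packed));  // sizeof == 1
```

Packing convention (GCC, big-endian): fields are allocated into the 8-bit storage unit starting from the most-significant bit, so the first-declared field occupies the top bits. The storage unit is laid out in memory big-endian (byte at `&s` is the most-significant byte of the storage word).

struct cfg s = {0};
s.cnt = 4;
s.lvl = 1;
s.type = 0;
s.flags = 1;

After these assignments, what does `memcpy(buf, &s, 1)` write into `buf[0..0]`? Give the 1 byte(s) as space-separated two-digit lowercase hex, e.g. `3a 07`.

cnt:4 = 4 → 0x4 << 4 → word 0x40
lvl:2 = 1 → 0x1 << 2 → word 0x44
type:1 = 0 → 0x0 << 1 → word 0x44
flags:1 = 1 → 0x1 << 0 → word 0x45
word = 0x45 → big-endian bytes:
  [0]=0x45

45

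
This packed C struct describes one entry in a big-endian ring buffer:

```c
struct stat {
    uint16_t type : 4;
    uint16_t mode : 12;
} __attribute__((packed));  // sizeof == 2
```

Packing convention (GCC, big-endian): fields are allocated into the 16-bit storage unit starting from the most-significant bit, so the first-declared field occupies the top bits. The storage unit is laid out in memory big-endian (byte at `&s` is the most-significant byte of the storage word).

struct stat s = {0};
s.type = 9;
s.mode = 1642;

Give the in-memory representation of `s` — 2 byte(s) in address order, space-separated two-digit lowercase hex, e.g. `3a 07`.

96 6a

type (4b) val=9 bits=0x9 at bit 12: 0x9000
mode (12b) val=1642 bits=0x66a at bit 0: 0x966a
word = 0x966a → big-endian bytes:
  [0]=0x96  [1]=0x6a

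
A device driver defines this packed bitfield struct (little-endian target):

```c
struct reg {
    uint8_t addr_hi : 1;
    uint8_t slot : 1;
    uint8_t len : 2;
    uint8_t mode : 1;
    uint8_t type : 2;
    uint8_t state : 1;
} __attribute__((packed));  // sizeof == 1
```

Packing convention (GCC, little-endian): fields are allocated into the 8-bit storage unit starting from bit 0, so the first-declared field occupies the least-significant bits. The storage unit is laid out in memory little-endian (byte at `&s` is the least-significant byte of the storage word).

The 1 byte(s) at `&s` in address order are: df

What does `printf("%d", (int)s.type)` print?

[0]=0xdf (little-endian) → word 0xdf
addr_hi:1 @ bit 0 → (0xdf>>0)&0x1 = 0x1
slot:1 @ bit 1 → (0xdf>>1)&0x1 = 0x1
len:2 @ bit 2 → (0xdf>>2)&0x3 = 0x3
mode:1 @ bit 4 → (0xdf>>4)&0x1 = 0x1
type:2 @ bit 5 → (0xdf>>5)&0x3 = 0x2  ←
state:1 @ bit 7 → (0xdf>>7)&0x1 = 0x1

2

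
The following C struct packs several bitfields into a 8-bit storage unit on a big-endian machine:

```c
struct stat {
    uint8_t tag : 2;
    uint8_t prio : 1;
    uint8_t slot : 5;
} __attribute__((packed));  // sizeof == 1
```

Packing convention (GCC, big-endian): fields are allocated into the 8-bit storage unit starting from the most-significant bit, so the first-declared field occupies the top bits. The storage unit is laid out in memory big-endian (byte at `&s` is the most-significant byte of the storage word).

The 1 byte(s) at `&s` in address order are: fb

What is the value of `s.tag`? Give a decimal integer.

[0]=0xfb (big-endian) → word 0xfb
tag [6+:2] = (word>>6) & 0x3 = 3  ←
prio [5+:1] = (word>>5) & 0x1 = 1
slot [0+:5] = (word>>0) & 0x1f = 27

3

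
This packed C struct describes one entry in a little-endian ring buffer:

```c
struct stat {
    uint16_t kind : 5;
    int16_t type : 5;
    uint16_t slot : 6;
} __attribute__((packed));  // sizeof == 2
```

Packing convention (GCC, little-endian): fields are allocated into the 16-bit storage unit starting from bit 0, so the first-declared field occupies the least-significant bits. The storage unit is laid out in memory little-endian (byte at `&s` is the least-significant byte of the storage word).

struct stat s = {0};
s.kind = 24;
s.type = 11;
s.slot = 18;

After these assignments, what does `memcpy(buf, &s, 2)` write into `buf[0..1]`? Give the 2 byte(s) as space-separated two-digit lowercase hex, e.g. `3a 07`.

78 49

kind (5b) val=24 bits=0x18 at bit 0: 0x0018
type (5b) val=11 bits=0xb at bit 5: 0x0178
slot (6b) val=18 bits=0x12 at bit 10: 0x4978
word = 0x4978 → little-endian bytes:
  [0]=0x78  [1]=0x49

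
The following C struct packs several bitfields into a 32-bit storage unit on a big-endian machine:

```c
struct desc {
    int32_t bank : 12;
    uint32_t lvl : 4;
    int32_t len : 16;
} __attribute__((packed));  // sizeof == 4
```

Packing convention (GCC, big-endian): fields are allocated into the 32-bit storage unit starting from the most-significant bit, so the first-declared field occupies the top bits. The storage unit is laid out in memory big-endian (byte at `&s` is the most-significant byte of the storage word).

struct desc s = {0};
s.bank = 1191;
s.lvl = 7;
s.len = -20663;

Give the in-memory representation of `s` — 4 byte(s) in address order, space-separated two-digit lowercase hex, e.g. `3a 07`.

[20+:12] bank=1191 & 0xfff = 0x4a7; word=0x4a700000
[16+:4] lvl=7 & 0xf = 0x7; word=0x4a770000
[0+:16] len=-20663 & 0xffff = 0xaf49; word=0x4a77af49
word = 0x4a77af49 → big-endian bytes:
  [0]=0x4a  [1]=0x77  [2]=0xaf  [3]=0x49

4a 77 af 49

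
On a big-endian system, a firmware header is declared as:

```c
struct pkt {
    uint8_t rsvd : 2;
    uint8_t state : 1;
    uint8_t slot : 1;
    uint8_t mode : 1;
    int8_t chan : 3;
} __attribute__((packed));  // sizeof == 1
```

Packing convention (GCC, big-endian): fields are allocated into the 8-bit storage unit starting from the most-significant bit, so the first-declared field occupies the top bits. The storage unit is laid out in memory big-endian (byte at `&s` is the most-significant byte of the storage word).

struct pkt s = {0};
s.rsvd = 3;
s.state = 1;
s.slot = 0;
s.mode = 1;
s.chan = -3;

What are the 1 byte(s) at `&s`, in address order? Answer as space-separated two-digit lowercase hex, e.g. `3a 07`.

rsvd:2 = 3 → 0x3 << 6 → word 0xc0
state:1 = 1 → 0x1 << 5 → word 0xe0
slot:1 = 0 → 0x0 << 4 → word 0xe0
mode:1 = 1 → 0x1 << 3 → word 0xe8
chan:3 = -3 → 0x5 << 0 → word 0xed
word = 0xed → big-endian bytes:
  [0]=0xed

ed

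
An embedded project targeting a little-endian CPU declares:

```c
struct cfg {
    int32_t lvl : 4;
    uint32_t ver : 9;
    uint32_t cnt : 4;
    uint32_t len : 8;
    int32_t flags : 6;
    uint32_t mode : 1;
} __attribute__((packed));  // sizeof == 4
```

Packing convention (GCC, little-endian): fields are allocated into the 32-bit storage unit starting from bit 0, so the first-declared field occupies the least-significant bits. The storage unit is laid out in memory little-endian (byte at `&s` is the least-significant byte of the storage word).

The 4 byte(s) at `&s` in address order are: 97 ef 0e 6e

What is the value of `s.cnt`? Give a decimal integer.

[0]=0x97 [1]=0xef [2]=0x0e [3]=0x6e (little-endian) → word 0x6e0eef97
lvl:4 @ bit 0 → (0x6e0eef97>>0)&0xf = 0x7
ver:9 @ bit 4 → (0x6e0eef97>>4)&0x1ff = 0xf9
cnt:4 @ bit 13 → (0x6e0eef97>>13)&0xf = 0x7  ←
len:8 @ bit 17 → (0x6e0eef97>>17)&0xff = 0x7
flags:6 @ bit 25 → (0x6e0eef97>>25)&0x3f = 0x37
mode:1 @ bit 31 → (0x6e0eef97>>31)&0x1 = 0x0

7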